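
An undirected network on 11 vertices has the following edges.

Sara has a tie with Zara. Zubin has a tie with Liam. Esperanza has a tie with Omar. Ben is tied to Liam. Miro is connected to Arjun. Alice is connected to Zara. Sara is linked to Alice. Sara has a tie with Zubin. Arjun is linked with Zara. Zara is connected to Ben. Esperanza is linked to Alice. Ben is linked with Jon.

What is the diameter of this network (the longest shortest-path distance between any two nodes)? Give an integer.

Eccentricity of each node (its greatest distance to any other): Alice:3, Arjun:4, Ben:4, Esperanza:4, Jon:5, Liam:5, Miro:5, Omar:5, Sara:3, Zara:3, Zubin:4.
The maximum eccentricity is 5, realized for instance by the pair Jon–Omar via Jon – Ben – Zara – Alice – Esperanza – Omar. So the diameter is 5.

5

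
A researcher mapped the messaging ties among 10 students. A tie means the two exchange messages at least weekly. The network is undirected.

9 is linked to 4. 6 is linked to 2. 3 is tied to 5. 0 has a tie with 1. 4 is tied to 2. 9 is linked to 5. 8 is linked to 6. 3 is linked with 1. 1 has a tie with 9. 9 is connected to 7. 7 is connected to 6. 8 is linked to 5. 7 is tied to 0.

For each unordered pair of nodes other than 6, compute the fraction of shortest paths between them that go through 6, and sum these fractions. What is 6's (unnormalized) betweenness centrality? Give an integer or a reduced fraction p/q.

19/3

Pairs whose geodesics pass through 6 — 7–2: 1; 7–8: 1; 4–8: 1/2; 2–8: 1; 2–5: 1/2; 2–3: 1/3; 2–0: 1; 8–0: 1.
All other pairs contribute 0.
Summing the contributions gives betweenness(6) = 19/3.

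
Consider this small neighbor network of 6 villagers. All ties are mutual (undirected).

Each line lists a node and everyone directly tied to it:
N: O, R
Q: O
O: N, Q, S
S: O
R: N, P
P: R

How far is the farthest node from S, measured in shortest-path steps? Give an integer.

4

Distances from S: N:2, O:1, P:4, Q:2, R:3.
The largest is 4 (to P), so the eccentricity of S is 4.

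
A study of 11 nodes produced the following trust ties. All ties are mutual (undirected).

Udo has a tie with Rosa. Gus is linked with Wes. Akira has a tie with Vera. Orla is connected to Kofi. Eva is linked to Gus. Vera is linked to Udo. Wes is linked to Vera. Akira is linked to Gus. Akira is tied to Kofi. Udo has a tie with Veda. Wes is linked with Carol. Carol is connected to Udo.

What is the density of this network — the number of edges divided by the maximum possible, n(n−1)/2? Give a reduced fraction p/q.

There are 12 edges and 11 nodes, so the maximum possible is C(11,2) = 55.
Density = 12/55.

12/55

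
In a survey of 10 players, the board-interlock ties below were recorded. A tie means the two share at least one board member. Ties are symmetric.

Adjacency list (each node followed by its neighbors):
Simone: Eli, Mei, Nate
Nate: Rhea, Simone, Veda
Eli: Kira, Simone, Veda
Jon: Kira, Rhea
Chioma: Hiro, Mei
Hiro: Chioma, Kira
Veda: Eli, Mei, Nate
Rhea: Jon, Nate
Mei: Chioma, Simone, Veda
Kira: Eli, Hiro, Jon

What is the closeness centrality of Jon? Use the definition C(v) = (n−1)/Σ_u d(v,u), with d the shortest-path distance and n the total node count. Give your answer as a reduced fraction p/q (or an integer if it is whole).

3/7

Distances from Jon: Chioma:3, Eli:2, Hiro:2, Kira:1, Mei:4, Nate:2, Rhea:1, Simone:3, Veda:3. Sum = 21.
n = 10, so closeness = 9/21 = 3/7.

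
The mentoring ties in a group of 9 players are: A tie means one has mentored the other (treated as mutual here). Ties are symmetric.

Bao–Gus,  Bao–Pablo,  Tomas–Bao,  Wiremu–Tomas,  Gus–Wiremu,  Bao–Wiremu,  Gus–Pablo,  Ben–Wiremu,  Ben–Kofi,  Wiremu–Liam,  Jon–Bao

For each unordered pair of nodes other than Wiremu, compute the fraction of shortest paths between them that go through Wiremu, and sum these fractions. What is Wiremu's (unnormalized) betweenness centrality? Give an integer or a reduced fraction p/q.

35/2

Pairs whose geodesics pass through Wiremu — Pablo–Ben: 2/2; Pablo–Kofi: 2/2; Pablo–Liam: 2/2; Ben–Liam: 1; Ben–Bao: 1; Ben–Tomas: 1; Ben–Jon: 1; Ben–Gus: 1; Kofi–Liam: 1; Kofi–Bao: 1; Kofi–Tomas: 1; Kofi–Jon: 1; Kofi–Gus: 1; Liam–Bao: 1 … (+4 more pairs).
All other pairs contribute 0.
Summing the contributions gives betweenness(Wiremu) = 35/2.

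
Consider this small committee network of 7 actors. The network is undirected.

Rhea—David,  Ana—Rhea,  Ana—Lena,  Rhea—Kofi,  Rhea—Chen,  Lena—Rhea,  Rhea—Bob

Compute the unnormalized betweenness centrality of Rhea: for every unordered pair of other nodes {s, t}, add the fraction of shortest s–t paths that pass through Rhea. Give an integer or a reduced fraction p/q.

14

Pairs whose geodesics pass through Rhea — Lena–Bob: 1; Lena–Chen: 1; Lena–David: 1; Lena–Kofi: 1; Bob–Chen: 1; Bob–Ana: 1; Bob–David: 1; Bob–Kofi: 1; Chen–Ana: 1; Chen–David: 1; Chen–Kofi: 1; Ana–David: 1; Ana–Kofi: 1; David–Kofi: 1.
All other pairs contribute 0.
Summing the contributions gives betweenness(Rhea) = 14.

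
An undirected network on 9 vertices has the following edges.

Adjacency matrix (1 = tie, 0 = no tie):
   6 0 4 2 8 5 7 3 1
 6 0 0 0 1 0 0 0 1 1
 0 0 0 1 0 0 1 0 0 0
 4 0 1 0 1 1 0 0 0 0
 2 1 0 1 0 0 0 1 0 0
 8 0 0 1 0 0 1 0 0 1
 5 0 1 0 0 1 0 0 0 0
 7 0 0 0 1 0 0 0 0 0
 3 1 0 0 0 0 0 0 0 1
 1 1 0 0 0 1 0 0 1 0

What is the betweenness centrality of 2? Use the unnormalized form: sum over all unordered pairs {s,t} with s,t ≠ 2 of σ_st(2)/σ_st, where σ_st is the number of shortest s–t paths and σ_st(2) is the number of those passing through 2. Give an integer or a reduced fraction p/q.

Pairs whose geodesics pass through 2 — 6–0: 1; 6–4: 1; 6–7: 1; 0–7: 1; 0–3: 1/3; 4–7: 1; 4–3: 1/2; 8–7: 1; 5–7: 2/2; 7–3: 1; 7–1: 1.
All other pairs contribute 0.
Summing the contributions gives betweenness(2) = 59/6.

59/6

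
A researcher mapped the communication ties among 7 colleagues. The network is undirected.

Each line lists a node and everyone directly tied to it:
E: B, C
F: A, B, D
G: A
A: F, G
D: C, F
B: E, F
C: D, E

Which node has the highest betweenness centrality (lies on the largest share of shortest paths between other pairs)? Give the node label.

Unnormalized betweenness of each node: A:5, B:3, C:1, D:3, E:1, F:9, G:0.
F has the largest value, 9, making it the main broker — the node through which the most shortest paths run.

F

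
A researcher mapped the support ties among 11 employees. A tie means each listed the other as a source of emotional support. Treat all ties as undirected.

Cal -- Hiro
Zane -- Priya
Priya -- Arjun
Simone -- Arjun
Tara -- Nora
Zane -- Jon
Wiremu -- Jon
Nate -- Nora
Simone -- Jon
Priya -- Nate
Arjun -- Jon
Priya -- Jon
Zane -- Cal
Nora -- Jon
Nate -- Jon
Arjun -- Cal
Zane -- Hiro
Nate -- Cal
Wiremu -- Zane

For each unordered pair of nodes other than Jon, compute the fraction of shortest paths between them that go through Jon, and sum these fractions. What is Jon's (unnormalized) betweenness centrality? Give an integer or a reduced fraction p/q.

35/2

Pairs whose geodesics pass through Jon — Arjun–Nora: 1; Arjun–Nate: 1/3; Arjun–Tara: 1; Arjun–Wiremu: 1; Arjun–Zane: 1/3; Nora–Priya: 1/2; Nora–Hiro: 1/2; Nora–Simone: 1; Nora–Wiremu: 1; Nora–Zane: 1; Priya–Tara: 1/2; Priya–Simone: 1/2; Priya–Wiremu: 1/2; Nate–Simone: 1 … (+9 more pairs).
All other pairs contribute 0.
Summing the contributions gives betweenness(Jon) = 35/2.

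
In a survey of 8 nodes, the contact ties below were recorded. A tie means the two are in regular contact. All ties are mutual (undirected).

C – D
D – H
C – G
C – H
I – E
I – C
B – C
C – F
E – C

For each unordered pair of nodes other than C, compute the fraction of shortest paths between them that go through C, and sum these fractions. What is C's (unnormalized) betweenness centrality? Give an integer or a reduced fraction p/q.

Pairs whose geodesics pass through C — G–I: 1; G–F: 1; G–E: 1; G–B: 1; G–D: 1; G–H: 1; I–F: 1; I–B: 1; I–D: 1; I–H: 1; F–E: 1; F–B: 1; F–D: 1; F–H: 1 … (+5 more pairs).
All other pairs contribute 0.
Summing the contributions gives betweenness(C) = 19.

19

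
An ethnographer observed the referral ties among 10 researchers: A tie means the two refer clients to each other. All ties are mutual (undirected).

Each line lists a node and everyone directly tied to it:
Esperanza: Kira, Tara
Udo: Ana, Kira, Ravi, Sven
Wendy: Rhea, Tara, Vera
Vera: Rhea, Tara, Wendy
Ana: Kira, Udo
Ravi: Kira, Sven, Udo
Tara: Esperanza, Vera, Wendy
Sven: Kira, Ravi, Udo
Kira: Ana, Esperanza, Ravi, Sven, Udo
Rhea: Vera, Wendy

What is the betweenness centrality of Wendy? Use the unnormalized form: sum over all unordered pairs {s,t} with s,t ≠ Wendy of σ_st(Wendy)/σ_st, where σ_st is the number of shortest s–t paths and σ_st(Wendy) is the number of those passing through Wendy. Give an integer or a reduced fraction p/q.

7/2

Pairs whose geodesics pass through Wendy — Ravi–Rhea: 1/2; Kira–Rhea: 1/2; Udo–Rhea: 1/2; Sven–Rhea: 1/2; Ana–Rhea: 1/2; Esperanza–Rhea: 1/2; Rhea–Tara: 1/2.
All other pairs contribute 0.
Summing the contributions gives betweenness(Wendy) = 7/2.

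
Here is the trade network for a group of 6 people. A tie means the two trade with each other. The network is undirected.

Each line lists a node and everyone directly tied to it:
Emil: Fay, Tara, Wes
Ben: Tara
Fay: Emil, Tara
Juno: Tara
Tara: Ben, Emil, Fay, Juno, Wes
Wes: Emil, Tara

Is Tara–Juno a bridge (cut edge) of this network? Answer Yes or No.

Without the Tara–Juno edge there is no alternate route between Tara and Juno, so the network disconnects. It is a bridge.

Yes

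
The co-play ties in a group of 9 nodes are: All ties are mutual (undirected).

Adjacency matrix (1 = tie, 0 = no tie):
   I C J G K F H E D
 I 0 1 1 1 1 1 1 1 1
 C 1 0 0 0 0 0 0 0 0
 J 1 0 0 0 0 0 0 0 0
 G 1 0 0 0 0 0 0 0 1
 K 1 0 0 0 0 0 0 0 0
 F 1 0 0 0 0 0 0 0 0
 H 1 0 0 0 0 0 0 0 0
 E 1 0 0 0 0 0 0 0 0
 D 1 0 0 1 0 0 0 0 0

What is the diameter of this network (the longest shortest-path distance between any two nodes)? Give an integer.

2

Eccentricity of each node (its greatest distance to any other): C:2, D:2, E:2, F:2, G:2, H:2, I:1, J:2, K:2.
The maximum eccentricity is 2, realized for instance by the pair C–J via C – I – J. So the diameter is 2.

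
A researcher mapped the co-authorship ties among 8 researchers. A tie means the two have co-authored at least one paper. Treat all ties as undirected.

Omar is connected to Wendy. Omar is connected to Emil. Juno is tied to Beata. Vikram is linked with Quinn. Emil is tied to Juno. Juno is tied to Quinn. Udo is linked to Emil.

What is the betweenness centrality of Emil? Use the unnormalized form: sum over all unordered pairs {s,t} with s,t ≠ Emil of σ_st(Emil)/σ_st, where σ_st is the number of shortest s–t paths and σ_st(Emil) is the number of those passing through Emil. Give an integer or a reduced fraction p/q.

Pairs whose geodesics pass through Emil — Vikram–Omar: 1; Vikram–Udo: 1; Vikram–Wendy: 1; Omar–Beata: 1; Omar–Quinn: 1; Omar–Udo: 1; Omar–Juno: 1; Beata–Udo: 1; Beata–Wendy: 1; Quinn–Udo: 1; Quinn–Wendy: 1; Udo–Wendy: 1; Udo–Juno: 1; Wendy–Juno: 1.
All other pairs contribute 0.
Summing the contributions gives betweenness(Emil) = 14.

14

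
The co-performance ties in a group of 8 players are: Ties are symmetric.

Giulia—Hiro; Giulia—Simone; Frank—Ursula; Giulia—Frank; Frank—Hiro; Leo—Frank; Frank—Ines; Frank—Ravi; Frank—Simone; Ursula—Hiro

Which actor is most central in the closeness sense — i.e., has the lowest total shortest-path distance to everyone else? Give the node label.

Farness (sum of distances to all others) for each node — Frank:7, Giulia:11, Hiro:11, Ines:13, Leo:13, Ravi:13, Simone:12, Ursula:12.
The smallest farness is 7, for Frank, so Frank has the highest closeness.

Frank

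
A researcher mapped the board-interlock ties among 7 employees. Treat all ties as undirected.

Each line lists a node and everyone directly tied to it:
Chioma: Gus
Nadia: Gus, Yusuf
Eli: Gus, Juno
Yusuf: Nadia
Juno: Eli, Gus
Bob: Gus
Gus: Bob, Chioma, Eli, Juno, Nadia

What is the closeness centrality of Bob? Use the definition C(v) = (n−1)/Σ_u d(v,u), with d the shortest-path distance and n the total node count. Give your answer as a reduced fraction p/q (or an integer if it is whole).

Distances from Bob: Chioma:2, Eli:2, Gus:1, Juno:2, Nadia:2, Yusuf:3. Sum = 12.
n = 7, so closeness = 6/12 = 1/2.

1/2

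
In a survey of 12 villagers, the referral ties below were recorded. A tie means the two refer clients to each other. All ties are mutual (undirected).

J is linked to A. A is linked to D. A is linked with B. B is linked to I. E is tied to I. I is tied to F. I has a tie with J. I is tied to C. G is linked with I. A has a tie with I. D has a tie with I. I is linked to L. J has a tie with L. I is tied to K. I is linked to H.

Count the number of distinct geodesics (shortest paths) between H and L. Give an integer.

1

The shortest distance is 2, and the only length-2 path is H–I–L. So there is exactly 1 shortest path.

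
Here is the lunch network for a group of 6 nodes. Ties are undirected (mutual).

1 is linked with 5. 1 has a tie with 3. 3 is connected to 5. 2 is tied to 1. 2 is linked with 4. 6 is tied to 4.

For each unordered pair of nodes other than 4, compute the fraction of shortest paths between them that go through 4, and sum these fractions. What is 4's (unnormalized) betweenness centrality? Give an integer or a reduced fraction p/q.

Pairs whose geodesics pass through 4 — 6–5: 1; 6–1: 1; 6–2: 1; 6–3: 1.
All other pairs contribute 0.
Summing the contributions gives betweenness(4) = 4.

4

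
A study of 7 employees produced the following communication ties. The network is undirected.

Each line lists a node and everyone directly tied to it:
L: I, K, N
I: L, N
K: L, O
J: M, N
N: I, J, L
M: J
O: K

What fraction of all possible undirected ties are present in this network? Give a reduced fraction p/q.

There are 7 edges and 7 nodes, so the maximum possible is C(7,2) = 21.
Density = 7/21 = 1/3.

1/3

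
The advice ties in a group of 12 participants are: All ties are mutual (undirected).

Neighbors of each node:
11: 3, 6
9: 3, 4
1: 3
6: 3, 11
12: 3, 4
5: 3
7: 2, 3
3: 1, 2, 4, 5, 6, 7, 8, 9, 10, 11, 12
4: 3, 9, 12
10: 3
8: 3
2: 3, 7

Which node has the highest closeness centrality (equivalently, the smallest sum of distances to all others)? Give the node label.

Farness (sum of distances to all others) for each node — 1:21, 2:20, 3:11, 4:19, 5:21, 6:20, 7:20, 8:21, 9:20, 10:21, 11:20, 12:20.
The smallest farness is 11, for 3, so 3 has the highest closeness.

3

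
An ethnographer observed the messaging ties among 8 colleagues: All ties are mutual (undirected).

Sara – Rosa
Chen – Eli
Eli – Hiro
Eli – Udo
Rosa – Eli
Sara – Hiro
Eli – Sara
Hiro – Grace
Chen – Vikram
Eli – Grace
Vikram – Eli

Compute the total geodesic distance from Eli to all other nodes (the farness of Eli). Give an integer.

7

Distances from Eli: Chen:1, Grace:1, Hiro:1, Rosa:1, Sara:1, Udo:1, Vikram:1.
Sum = 1 + 1 + 1 + 1 + 1 + 1 + 1 = 7.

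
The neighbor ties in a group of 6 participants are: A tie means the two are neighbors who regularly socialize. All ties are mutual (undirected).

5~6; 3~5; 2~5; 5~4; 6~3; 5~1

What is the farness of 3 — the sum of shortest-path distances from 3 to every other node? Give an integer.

8

Distances from 3: 1:2, 2:2, 4:2, 5:1, 6:1.
Sum = 2 + 2 + 2 + 1 + 1 = 8.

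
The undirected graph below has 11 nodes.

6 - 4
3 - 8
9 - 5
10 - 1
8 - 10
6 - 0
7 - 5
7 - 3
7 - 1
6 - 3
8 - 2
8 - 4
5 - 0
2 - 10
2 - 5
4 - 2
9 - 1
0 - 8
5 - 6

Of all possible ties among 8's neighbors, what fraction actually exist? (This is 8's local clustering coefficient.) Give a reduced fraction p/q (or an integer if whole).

1/5

8's neighbors: 0, 2, 3, 4, and 10 (k = 5).
Possible neighbor pairs: C(5,2) = 10. Edges among them: 2–4, 2–10 → e = 2.
Clustering(8) = 2/10 = 1/5.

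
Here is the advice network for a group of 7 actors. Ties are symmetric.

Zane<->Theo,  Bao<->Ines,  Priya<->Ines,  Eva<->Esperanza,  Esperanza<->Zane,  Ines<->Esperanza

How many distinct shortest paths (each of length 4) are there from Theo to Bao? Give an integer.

1

The shortest distance is 4, and the only length-4 path is Theo–Zane–Esperanza–Ines–Bao. So there is exactly 1 shortest path.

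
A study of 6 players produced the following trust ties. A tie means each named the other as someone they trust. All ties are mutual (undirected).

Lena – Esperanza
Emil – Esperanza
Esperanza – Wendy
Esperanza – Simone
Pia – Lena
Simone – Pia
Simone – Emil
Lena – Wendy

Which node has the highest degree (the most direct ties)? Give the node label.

Esperanza

Degrees — Emil:2, Esperanza:4, Lena:3, Pia:2, Simone:3, Wendy:2.
The maximum is 4, attained only by Esperanza.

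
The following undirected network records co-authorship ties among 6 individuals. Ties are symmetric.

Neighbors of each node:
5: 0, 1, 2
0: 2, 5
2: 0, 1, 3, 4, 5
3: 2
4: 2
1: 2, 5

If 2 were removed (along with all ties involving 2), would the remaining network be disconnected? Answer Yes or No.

Removing 2 leaves {0, 1, and 5} with no path to {4}, so the network splits into 3 components. 2 is a cut vertex.

Yes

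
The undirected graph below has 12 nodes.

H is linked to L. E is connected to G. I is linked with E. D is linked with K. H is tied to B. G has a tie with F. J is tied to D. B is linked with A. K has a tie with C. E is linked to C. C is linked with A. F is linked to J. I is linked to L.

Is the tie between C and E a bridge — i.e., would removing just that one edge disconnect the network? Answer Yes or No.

No

Even without that edge, C still reaches E via C – K – D – J – F – G – E, so the network stays connected. Not a bridge.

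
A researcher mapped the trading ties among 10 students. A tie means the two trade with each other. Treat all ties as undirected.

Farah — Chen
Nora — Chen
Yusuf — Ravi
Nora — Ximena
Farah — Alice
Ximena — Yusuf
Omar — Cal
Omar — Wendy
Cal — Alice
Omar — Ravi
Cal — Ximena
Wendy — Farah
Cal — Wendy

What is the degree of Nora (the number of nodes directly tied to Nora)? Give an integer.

Nora is directly tied to Chen and Ximena. That is 2 neighbors, so the degree of Nora is 2.

2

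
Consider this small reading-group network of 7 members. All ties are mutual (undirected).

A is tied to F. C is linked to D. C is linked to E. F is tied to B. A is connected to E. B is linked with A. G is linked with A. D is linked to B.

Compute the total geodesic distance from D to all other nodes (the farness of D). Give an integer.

Distances from D: A:2, B:1, C:1, E:2, F:2, G:3.
Sum = 2 + 1 + 1 + 2 + 2 + 3 = 11.

11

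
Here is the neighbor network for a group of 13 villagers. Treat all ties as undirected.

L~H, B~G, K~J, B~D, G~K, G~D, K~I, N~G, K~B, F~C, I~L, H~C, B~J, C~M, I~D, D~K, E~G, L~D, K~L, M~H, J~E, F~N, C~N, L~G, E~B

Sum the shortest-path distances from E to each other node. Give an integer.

27

Distances from E: B:1, C:3, D:2, F:3, G:1, H:3, I:3, J:1, K:2, L:2, M:4, N:2.
Sum = 1 + 3 + 2 + 3 + 1 + 3 + 3 + 1 + 2 + 2 + 4 + 2 = 27.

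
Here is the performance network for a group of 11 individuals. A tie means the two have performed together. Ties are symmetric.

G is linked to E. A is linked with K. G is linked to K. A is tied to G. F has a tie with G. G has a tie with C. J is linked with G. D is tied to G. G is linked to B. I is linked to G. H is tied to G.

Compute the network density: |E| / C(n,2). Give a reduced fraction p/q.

1/5

There are 11 edges and 11 nodes, so the maximum possible is C(11,2) = 55.
Density = 11/55 = 1/5.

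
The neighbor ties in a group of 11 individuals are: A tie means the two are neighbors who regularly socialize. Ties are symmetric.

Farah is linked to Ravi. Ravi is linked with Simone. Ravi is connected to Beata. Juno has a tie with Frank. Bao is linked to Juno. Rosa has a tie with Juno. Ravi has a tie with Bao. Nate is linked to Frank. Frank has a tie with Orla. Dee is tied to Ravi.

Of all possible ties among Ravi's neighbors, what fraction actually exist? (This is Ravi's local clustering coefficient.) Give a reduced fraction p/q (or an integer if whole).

0

Ravi's neighbors: Bao, Beata, Dee, Farah, and Simone (k = 5).
Possible neighbor pairs: C(5,2) = 10. Edges among them: none → e = 0.
Clustering(Ravi) = 0/10 = 0.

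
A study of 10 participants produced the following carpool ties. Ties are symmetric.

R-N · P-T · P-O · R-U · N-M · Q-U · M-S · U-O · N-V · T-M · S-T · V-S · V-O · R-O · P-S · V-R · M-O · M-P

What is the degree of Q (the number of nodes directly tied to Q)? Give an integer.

Q is directly tied to U. That is 1 neighbor, so the degree of Q is 1.

1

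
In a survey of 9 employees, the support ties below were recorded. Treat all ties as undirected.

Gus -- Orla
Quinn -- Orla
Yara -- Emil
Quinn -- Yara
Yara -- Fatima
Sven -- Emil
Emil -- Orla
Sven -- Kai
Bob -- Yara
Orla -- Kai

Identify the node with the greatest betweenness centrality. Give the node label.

Yara

Unnormalized betweenness of each node: Bob:0, Emil:29/3, Fatima:0, Gus:0, Kai:4/3, Orla:35/3, Quinn:4, Sven:3/2, Yara:83/6.
Yara has the largest value, 83/6, making it the main broker — the node through which the most shortest paths run.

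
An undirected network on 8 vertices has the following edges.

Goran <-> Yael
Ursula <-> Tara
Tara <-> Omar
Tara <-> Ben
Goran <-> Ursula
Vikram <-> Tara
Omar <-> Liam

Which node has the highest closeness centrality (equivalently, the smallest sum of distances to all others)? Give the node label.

Farness (sum of distances to all others) for each node — Ben:17, Goran:17, Liam:21, Omar:15, Tara:11, Ursula:13, Vikram:17, Yael:23.
The smallest farness is 11, for Tara, so Tara has the highest closeness.

Tara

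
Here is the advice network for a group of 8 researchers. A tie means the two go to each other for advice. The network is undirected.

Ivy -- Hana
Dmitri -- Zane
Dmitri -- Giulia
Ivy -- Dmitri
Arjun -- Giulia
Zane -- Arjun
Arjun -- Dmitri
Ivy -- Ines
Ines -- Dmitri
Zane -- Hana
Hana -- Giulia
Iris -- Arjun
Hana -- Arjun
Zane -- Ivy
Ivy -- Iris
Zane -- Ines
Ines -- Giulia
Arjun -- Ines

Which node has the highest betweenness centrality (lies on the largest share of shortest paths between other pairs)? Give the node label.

Arjun

Unnormalized betweenness of each node: Arjun:15/4, Dmitri:47/60, Giulia:1/2, Hana:47/60, Ines:47/60, Iris:1/5, Ivy:5/2, Zane:7/10.
Arjun has the largest value, 15/4, making it the main broker — the node through which the most shortest paths run.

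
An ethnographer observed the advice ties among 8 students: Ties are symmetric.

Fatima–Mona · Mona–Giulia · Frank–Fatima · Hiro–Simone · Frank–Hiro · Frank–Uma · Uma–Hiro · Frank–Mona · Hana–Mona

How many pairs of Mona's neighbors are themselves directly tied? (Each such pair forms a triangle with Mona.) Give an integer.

1

Mona's neighbors: Fatima, Frank, Giulia, and Hana.
Neighbor pairs that are themselves tied: Mona–Fatima–Frank. Each forms one triangle with Mona, for 1 in total.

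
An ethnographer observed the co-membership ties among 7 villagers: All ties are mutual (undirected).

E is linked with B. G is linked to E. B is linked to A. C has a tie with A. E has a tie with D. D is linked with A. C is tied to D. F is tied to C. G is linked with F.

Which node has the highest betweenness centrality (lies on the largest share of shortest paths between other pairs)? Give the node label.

Unnormalized betweenness of each node: A:2, B:5/6, C:17/6, D:11/6, E:11/3, F:4/3, G:3/2.
E has the largest value, 11/3, making it the main broker — the node through which the most shortest paths run.

E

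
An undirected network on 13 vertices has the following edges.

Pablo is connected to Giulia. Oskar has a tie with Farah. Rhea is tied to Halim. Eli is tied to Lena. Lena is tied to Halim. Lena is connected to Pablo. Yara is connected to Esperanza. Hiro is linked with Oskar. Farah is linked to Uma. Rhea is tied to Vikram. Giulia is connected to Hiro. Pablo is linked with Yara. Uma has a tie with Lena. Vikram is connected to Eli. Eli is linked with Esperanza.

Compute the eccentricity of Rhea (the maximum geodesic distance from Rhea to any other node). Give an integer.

Distances from Rhea: Eli:2, Esperanza:3, Farah:4, Giulia:4, Halim:1, Hiro:5, Lena:2, Oskar:5, Pablo:3, Uma:3, Vikram:1, Yara:4.
The largest is 5 (to Oskar and Hiro), so the eccentricity of Rhea is 5.

5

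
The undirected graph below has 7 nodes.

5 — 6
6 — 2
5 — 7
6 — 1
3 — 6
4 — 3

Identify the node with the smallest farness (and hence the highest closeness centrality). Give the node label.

6

Farness (sum of distances to all others) for each node — 1:13, 2:13, 3:11, 4:16, 5:11, 6:8, 7:16.
The smallest farness is 8, for 6, so 6 has the highest closeness.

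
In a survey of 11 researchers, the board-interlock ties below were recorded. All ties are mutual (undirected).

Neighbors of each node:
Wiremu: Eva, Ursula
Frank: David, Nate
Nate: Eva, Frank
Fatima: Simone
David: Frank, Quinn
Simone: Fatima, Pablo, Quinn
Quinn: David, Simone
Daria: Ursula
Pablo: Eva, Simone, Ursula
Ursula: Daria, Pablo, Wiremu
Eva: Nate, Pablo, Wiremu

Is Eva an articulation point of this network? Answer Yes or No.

No

Even without Eva, every remaining node can still reach every other (the residual graph is connected), so Eva is not a cut vertex.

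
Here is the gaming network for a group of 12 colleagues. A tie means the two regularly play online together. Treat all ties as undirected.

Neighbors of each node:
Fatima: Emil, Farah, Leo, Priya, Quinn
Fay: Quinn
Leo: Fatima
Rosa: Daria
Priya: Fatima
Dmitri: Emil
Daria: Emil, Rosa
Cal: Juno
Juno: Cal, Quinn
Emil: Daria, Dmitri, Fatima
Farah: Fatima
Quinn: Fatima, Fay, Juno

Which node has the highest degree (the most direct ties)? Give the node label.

Degrees — Cal:1, Daria:2, Dmitri:1, Emil:3, Farah:1, Fatima:5, Fay:1, Juno:2, Leo:1, Priya:1, Quinn:3, Rosa:1.
The maximum is 5, attained only by Fatima.

Fatima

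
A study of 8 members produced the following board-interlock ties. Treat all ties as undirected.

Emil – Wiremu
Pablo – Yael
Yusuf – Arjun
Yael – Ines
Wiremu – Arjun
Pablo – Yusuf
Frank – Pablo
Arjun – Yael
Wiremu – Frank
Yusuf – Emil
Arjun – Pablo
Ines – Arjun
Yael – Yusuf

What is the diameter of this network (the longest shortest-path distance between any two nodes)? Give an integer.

Eccentricity of each node (its greatest distance to any other): Arjun:2, Emil:3, Frank:3, Ines:3, Pablo:2, Wiremu:2, Yael:2, Yusuf:2.
The maximum eccentricity is 3, realized for instance by the pair Emil–Ines via Emil – Yusuf – Yael – Ines. So the diameter is 3.

3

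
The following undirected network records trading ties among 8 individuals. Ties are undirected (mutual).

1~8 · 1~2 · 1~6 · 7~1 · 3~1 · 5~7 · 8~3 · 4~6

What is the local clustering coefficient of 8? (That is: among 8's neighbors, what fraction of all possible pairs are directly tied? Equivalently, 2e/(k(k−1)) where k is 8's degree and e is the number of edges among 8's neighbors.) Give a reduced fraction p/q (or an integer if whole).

1

8's neighbors: 1 and 3 (k = 2).
Possible neighbor pairs: C(2,2) = 1. Edges among them: 1–3 → e = 1.
Clustering(8) = 1/1.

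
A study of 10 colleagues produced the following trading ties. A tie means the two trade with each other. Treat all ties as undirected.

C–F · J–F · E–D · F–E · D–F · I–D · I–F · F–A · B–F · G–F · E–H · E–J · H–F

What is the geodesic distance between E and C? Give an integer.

One shortest route is E – F – C, which uses 2 edges, and E and C are not directly tied, so nothing shorter exists. So d(E,C) = 2.

2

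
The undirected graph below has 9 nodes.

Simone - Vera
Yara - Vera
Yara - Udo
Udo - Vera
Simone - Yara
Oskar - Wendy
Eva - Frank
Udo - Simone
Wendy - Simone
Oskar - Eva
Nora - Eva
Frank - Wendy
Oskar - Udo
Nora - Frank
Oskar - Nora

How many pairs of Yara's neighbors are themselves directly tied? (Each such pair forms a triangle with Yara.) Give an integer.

Yara's neighbors: Simone, Udo, and Vera.
Neighbor pairs that are themselves tied: Yara–Simone–Udo; Yara–Simone–Vera; Yara–Udo–Vera. Each forms one triangle with Yara, for 3 in total.

3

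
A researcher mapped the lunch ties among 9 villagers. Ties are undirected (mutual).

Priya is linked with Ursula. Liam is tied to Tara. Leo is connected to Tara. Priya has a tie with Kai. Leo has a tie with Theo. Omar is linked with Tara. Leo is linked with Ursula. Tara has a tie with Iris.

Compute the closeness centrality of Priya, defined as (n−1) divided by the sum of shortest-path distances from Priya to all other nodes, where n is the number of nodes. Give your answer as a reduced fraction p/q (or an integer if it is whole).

4/11

Distances from Priya: Iris:4, Kai:1, Leo:2, Liam:4, Omar:4, Tara:3, Theo:3, Ursula:1. Sum = 22.
n = 9, so closeness = 8/22 = 4/11.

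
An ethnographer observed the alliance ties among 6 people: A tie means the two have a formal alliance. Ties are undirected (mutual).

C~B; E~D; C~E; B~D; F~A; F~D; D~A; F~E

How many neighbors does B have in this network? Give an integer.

B is directly tied to C and D. That is 2 neighbors, so the degree of B is 2.

2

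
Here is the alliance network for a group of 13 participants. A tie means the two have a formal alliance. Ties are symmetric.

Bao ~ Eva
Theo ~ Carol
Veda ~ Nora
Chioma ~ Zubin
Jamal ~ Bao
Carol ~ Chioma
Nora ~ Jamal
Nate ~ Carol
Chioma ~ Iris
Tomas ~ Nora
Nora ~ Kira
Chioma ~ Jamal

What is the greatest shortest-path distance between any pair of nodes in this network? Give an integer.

5

Eccentricity of each node (its greatest distance to any other): Bao:4, Carol:4, Chioma:3, Eva:5, Iris:4, Jamal:3, Kira:5, Nate:5, Nora:4, Theo:5, Tomas:5, Veda:5, Zubin:4.
The maximum eccentricity is 5, realized for instance by the pair Nate–Veda via Nate – Carol – Chioma – Jamal – Nora – Veda. So the diameter is 5.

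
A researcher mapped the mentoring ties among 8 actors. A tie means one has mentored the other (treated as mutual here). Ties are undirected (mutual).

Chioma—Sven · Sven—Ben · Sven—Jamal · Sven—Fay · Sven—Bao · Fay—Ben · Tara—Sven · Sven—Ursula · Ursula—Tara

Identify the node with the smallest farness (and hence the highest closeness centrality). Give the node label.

Farness (sum of distances to all others) for each node — Bao:13, Ben:12, Chioma:13, Fay:12, Jamal:13, Sven:7, Tara:12, Ursula:12.
The smallest farness is 7, for Sven, so Sven has the highest closeness.

Sven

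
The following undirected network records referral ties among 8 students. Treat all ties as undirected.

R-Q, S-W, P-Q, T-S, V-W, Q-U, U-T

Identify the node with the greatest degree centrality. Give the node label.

Degrees — P:1, Q:3, R:1, S:2, T:2, U:2, V:1, W:2.
The maximum is 3, attained only by Q.

Q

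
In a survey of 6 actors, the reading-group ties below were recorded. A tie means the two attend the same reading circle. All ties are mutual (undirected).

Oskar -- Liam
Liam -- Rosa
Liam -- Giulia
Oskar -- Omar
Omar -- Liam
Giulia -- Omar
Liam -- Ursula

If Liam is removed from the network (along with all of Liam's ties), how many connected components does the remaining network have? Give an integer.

Without Liam, the remaining ties split the others into: {Giulia, Omar, Oskar}; {Rosa}; {Ursula}.
That's 3 separate components.

3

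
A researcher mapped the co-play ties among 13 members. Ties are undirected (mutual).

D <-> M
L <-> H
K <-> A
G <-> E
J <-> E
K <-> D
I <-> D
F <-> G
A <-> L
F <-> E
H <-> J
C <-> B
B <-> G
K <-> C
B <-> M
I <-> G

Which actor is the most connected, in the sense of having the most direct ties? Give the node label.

Degrees — A:2, B:3, C:2, D:3, E:3, F:2, G:4, H:2, I:2, J:2, K:3, L:2, M:2.
The maximum is 4, attained only by G.

G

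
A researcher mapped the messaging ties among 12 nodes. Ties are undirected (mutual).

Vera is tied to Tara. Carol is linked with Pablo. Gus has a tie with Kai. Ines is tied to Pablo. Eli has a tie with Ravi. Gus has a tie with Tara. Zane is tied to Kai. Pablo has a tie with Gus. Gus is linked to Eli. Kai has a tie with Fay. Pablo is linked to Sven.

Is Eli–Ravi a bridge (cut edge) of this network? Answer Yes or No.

Without the Eli–Ravi edge there is no alternate route between Eli and Ravi, so the network disconnects. It is a bridge.

Yes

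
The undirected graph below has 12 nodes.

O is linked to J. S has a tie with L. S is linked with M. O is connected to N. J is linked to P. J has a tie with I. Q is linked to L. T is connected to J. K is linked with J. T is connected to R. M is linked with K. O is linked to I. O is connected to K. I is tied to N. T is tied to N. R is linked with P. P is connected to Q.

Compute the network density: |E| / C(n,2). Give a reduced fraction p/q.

17/66

There are 17 edges and 12 nodes, so the maximum possible is C(12,2) = 66.
Density = 17/66.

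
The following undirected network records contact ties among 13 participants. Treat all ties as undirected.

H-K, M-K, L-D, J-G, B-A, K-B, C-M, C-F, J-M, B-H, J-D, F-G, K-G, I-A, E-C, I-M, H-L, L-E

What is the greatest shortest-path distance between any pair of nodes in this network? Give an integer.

Eccentricity of each node (its greatest distance to any other): A:4, B:3, C:3, D:4, E:4, F:4, G:3, H:3, I:4, J:3, K:3, L:4, M:3.
The maximum eccentricity is 4, realized for instance by the pair D–A via D – L – H – B – A. So the diameter is 4.

4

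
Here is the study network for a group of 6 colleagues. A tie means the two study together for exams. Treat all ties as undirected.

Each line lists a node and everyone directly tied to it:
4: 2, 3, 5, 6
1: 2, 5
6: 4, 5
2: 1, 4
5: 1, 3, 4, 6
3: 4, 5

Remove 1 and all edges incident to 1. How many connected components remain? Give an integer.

1's neighbors (2 and 5) remain reachable from one another through other ties, so the rest of the network stays in one piece.

1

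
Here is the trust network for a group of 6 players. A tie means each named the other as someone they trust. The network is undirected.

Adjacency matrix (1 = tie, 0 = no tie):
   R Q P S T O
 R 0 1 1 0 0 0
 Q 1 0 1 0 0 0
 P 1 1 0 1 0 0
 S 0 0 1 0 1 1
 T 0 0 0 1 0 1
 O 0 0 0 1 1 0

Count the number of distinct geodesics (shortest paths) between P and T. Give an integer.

1

The shortest distance is 2, and the only length-2 path is P–S–T. So there is exactly 1 shortest path.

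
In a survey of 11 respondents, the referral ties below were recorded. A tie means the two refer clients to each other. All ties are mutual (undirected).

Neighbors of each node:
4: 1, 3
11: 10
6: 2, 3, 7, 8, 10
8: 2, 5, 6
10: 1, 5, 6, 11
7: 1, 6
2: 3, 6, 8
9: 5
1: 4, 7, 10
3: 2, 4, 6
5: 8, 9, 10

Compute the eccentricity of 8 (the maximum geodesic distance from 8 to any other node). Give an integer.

3

Distances from 8: 1:3, 2:1, 3:2, 4:3, 5:1, 6:1, 7:2, 9:2, 10:2, 11:3.
The largest is 3 (to 11, 1, and 4), so the eccentricity of 8 is 3.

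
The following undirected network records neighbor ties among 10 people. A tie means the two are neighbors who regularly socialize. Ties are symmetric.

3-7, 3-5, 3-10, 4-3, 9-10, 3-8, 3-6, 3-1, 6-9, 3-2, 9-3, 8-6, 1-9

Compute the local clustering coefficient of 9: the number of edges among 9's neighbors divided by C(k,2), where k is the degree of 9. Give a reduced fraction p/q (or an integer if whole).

1/2

9's neighbors: 1, 3, 6, and 10 (k = 4).
Possible neighbor pairs: C(4,2) = 6. Edges among them: 1–3, 3–6, 3–10 → e = 3.
Clustering(9) = 3/6 = 1/2.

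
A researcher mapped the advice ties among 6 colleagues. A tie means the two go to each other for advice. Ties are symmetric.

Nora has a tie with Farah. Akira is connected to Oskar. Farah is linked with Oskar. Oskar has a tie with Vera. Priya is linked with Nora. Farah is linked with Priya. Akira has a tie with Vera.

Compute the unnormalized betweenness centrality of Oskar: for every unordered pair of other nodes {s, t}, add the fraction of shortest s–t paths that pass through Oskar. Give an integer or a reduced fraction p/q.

6

Pairs whose geodesics pass through Oskar — Priya–Akira: 1; Priya–Vera: 1; Farah–Akira: 1; Farah–Vera: 1; Nora–Akira: 1; Nora–Vera: 1.
All other pairs contribute 0.
Summing the contributions gives betweenness(Oskar) = 6.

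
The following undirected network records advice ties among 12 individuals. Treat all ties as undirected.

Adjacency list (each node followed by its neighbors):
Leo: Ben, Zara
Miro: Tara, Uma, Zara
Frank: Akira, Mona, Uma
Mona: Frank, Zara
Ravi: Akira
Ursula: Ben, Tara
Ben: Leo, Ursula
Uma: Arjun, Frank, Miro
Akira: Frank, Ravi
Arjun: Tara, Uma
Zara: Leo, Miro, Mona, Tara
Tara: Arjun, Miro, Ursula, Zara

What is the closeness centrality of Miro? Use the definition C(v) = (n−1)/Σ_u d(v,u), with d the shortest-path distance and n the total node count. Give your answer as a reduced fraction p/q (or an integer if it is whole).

11/23

Distances from Miro: Akira:3, Arjun:2, Ben:3, Frank:2, Leo:2, Mona:2, Ravi:4, Tara:1, Uma:1, Ursula:2, Zara:1. Sum = 23.
n = 12, so closeness = 11/23.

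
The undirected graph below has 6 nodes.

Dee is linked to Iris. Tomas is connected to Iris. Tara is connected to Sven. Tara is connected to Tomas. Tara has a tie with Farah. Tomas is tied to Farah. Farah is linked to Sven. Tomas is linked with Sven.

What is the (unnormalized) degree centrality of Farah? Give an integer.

3

Farah is directly tied to Sven, Tara, and Tomas. That is 3 neighbors, so the degree of Farah is 3.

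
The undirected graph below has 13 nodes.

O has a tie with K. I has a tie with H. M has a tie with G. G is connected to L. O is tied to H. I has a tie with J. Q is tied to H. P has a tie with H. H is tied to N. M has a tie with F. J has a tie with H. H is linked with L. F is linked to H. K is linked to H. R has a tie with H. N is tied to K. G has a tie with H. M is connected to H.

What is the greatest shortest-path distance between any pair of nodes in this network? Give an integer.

Eccentricity of each node (its greatest distance to any other): F:2, G:2, H:1, I:2, J:2, K:2, L:2, M:2, N:2, O:2, P:2, Q:2, R:2.
The maximum eccentricity is 2, realized for instance by the pair N–P via N – H – P. So the diameter is 2.

2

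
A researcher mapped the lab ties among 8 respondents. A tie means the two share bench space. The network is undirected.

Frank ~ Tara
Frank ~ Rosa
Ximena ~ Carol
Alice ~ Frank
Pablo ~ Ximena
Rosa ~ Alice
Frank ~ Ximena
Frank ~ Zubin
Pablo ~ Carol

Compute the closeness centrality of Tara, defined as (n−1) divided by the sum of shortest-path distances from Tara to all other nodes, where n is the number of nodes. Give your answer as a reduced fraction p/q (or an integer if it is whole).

7/15

Distances from Tara: Alice:2, Carol:3, Frank:1, Pablo:3, Rosa:2, Ximena:2, Zubin:2. Sum = 15.
n = 8, so closeness = 7/15.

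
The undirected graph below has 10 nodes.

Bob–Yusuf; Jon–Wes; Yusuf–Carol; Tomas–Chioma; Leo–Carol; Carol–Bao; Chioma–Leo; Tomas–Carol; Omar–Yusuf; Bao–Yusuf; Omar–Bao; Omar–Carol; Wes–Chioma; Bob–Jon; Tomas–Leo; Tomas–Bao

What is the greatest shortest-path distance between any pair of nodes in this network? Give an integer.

Eccentricity of each node (its greatest distance to any other): Bao:3, Bob:3, Carol:3, Chioma:3, Jon:3, Leo:3, Omar:4, Tomas:3, Wes:4, Yusuf:3.
The maximum eccentricity is 4, realized for instance by the pair Omar–Wes via Omar – Carol – Leo – Chioma – Wes. So the diameter is 4.

4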